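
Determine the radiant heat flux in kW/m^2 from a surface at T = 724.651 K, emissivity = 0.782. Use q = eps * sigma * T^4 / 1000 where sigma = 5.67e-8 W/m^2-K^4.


T^4 = 2.7575e+11
q = 0.782 * 5.67e-8 * 2.7575e+11 / 1000 = 12.227 kW/m^2

12.227 kW/m^2


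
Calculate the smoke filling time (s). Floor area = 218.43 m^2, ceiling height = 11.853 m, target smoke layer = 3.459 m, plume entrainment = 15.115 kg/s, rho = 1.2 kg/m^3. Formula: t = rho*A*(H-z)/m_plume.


H - z = 8.394 m
t = 1.2 * 218.43 * 8.394 / 15.115 = 145.56 s

145.56 s


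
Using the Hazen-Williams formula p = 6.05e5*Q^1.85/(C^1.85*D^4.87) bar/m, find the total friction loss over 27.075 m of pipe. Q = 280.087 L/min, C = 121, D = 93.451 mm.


Q^1.85 = 33689
C^1.85 = 7131.0
D^4.87 = 3.9513e+09
p/m = 0.00072335 bar/m
p_total = 0.00072335 * 27.075 = 0.019585 bar

0.019585 bar


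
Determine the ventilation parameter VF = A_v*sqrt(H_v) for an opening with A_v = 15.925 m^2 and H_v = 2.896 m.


sqrt(H_v) = 1.7018
VF = 15.925 * 1.7018 = 27.101 m^(5/2)

27.101 m^(5/2)


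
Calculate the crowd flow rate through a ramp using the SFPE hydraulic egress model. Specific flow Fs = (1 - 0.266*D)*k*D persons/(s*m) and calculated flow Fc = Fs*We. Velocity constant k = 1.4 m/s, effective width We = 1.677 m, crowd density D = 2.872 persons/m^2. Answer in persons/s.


1 - 0.266*D = 1 - 0.266*2.872 = 0.23605
Fs = 0.23605 * 1.4 * 2.872 = 0.94910 persons/(s*m)
Fc = 0.94910 * 1.677 = 1.5916 persons/s

1.5916 persons/s


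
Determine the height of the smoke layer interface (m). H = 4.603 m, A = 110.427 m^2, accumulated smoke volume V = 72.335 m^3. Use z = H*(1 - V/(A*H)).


V/(A*H) = 0.14231
1 - 0.14231 = 0.85769
z = 4.603 * 0.85769 = 3.9480 m

3.9480 m


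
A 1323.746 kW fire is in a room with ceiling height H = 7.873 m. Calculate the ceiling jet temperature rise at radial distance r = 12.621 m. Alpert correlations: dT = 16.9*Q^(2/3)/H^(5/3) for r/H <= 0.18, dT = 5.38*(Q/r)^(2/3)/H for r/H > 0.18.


r/H = 12.621 / 7.873 = 1.6031
r/H > 0.18, so dT = 5.38*(Q/r)^(2/3)/H
Q/r = 104.88
(Q/r)^(2/3) = 22.240
dT = 5.38 * 22.240 / 7.873 = 15.198 K

15.198 K


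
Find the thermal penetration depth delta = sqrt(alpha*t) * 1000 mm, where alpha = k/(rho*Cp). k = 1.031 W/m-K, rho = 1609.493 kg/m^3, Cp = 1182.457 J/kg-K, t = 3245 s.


alpha = 1.031 / (1609.493 * 1182.457) = 5.4173e-07 m^2/s
alpha * t = 0.0017579
delta = sqrt(0.0017579) * 1000 = 41.928 mm

41.928 mm


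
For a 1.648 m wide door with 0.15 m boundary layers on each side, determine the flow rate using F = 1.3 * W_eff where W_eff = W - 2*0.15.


W_eff = 1.648 - 0.30 = 1.348 m
F = 1.3 * 1.348 = 1.7524 persons/s

1.7524 persons/s


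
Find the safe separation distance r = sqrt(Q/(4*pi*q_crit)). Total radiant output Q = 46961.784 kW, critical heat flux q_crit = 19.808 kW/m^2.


4*pi*q_crit = 248.91
Q/(4*pi*q_crit) = 188.67
r = sqrt(188.67) = 13.736 m

13.736 m


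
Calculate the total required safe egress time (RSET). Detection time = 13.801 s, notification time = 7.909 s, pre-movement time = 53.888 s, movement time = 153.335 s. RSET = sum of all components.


Total = 13.801 + 7.909 + 53.888 + 153.335 = 228.933 s

228.933 s


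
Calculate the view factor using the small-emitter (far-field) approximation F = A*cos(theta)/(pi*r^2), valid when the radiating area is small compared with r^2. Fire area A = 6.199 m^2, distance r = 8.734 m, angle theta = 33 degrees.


cos(33 deg) = 0.83867
pi*r^2 = 239.65
F = 6.199 * 0.83867 / 239.65 = 0.021694

0.021694


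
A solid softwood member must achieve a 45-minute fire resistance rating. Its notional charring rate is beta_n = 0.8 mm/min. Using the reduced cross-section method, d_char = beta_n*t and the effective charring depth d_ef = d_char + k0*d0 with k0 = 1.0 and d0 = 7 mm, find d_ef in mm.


d_char = 0.8 * 45 = 36 mm
d_ef = 36 + 1.0*7 = 43 mm

43 mm


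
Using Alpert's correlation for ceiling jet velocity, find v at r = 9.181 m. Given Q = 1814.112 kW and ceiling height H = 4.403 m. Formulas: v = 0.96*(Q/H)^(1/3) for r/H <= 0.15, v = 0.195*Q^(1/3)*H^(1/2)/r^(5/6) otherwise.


r/H = 9.181 / 4.403 = 2.0852
r/H > 0.15, so v = 0.195*Q^(1/3)*H^(1/2)/r^(5/6)
Q^(1/3) = 12.196
H^(1/2) = 2.0983
r^(5/6) = 6.3447
v = 0.195 * 12.196 * 2.0983 / 6.3447 = 0.78654 m/s

0.78654 m/s


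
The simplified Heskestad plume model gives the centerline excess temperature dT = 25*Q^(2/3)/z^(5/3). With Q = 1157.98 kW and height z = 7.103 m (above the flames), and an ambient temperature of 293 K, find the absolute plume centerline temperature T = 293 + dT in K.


Q^(2/3) = 110.27
z^(5/3) = 26.246
dT = 25 * 110.27 / 26.246 = 105.04 K
T = 293 + 105.04 = 398.04 K

398.04 K


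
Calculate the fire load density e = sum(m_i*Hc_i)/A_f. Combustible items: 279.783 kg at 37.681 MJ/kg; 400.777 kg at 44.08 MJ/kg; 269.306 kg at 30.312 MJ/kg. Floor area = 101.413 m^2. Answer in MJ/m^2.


Total energy = 279.783*37.681 + 400.777*44.08 + 269.306*30.312
= 10542.50 + 17666.25 + 8163.203
= 36371.96 MJ
e = 36371.96 / 101.413 = 358.65 MJ/m^2

358.65 MJ/m^2


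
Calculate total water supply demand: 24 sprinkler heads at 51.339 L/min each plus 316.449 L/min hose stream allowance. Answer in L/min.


Sprinkler demand = 24 * 51.339 = 1232.136 L/min
Total = 1232.136 + 316.449 = 1548.585 L/min

1548.585 L/min


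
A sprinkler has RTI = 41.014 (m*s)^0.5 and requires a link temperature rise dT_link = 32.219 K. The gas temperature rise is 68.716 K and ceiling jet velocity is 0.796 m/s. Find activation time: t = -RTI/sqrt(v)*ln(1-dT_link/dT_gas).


dT_link/dT_gas = 0.46887
ln(1 - 0.46887) = -0.63275
t = -41.014 / sqrt(0.796) * -0.63275 = 29.088 s

29.088 s


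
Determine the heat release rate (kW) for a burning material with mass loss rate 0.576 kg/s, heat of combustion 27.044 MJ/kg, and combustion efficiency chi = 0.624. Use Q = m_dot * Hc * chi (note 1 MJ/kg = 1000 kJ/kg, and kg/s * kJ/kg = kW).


Hc = 27.044 MJ/kg = 27.044 * 1000 kJ/kg = 27044 kJ/kg
Q = 0.576 kg/s * 27044 kJ/kg * 0.624 = 9720.3 kW

9720.3 kW


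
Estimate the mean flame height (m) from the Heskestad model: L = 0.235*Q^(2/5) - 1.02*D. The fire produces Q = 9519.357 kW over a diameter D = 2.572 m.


Q^(2/5) = 39.034
0.235 * Q^(2/5) = 9.1730
1.02 * D = 2.6234
L = 6.5495 m

6.5495 m


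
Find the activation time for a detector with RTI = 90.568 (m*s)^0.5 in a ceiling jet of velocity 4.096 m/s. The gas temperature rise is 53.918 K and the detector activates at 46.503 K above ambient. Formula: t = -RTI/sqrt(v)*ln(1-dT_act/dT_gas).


dT_act/dT_gas = 0.86248
ln(1 - 0.86248) = -1.9840
t = -90.568 / sqrt(4.096) * -1.9840 = 88.783 s

88.783 s


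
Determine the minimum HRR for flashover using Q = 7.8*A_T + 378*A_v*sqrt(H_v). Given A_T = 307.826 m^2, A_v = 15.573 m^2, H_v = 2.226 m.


7.8*A_T = 2401.0
sqrt(H_v) = 1.4920
378*A_v*sqrt(H_v) = 8782.7
Q = 2401.0 + 8782.7 = 11184 kW

11184 kW


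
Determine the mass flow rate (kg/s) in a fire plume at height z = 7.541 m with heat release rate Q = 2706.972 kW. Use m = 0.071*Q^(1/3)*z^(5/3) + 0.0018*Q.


Q^(1/3) = 13.937
z^(5/3) = 28.999
First term = 0.071 * 13.937 * 28.999 = 28.695
Second term = 0.0018 * 2706.972 = 4.8725
m = 33.567 kg/s

33.567 kg/s


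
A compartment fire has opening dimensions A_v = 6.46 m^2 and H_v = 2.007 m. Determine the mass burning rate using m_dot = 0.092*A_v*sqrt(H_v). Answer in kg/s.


sqrt(H_v) = 1.4167
m_dot = 0.092 * 6.46 * 1.4167 = 0.84196 kg/s

0.84196 kg/s


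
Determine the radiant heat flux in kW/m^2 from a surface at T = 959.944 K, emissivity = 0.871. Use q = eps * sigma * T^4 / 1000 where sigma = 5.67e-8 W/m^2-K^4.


T^4 = 8.4915e+11
q = 0.871 * 5.67e-8 * 8.4915e+11 / 1000 = 41.936 kW/m^2

41.936 kW/m^2


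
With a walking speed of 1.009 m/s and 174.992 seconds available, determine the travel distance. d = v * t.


d = 1.009 * 174.992 = 176.57 m

176.57 m


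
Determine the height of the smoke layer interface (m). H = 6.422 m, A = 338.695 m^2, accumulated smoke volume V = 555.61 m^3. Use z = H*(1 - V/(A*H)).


V/(A*H) = 0.25544
1 - 0.25544 = 0.74456
z = 6.422 * 0.74456 = 4.7816 m

4.7816 m


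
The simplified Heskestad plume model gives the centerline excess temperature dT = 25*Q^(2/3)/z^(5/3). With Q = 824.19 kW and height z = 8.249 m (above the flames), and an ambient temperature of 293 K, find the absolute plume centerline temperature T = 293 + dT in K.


Q^(2/3) = 87.906
z^(5/3) = 33.677
dT = 25 * 87.906 / 33.677 = 65.256 K
T = 293 + 65.256 = 358.26 K

358.26 K


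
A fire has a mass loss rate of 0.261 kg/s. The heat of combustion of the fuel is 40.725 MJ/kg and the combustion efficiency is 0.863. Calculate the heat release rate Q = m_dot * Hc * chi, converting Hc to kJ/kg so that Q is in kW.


Hc = 40.725 MJ/kg = 40.725 * 1000 kJ/kg = 40725 kJ/kg
Q = 0.261 kg/s * 40725 kJ/kg * 0.863 = 9173.0 kW

9173.0 kW


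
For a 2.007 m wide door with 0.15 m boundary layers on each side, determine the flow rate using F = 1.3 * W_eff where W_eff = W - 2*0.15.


W_eff = 2.007 - 0.30 = 1.707 m
F = 1.3 * 1.707 = 2.2191 persons/s

2.2191 persons/s


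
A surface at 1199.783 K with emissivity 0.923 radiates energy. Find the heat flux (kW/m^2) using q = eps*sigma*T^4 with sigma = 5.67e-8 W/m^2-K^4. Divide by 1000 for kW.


T^4 = 2.0721e+12
q = 0.923 * 5.67e-8 * 2.0721e+12 / 1000 = 108.44 kW/m^2

108.44 kW/m^2


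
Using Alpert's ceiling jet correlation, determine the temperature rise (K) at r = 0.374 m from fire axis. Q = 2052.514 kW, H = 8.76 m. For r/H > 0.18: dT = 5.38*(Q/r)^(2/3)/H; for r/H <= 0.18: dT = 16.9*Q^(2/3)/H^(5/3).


r/H = 0.374 / 8.76 = 0.042694
r/H <= 0.18, so dT = 16.9*Q^(2/3)/H^(5/3)
Q^(2/3) = 161.51
H^(5/3) = 37.225
dT = 16.9 * 161.51 / 37.225 = 73.323 K

73.323 K


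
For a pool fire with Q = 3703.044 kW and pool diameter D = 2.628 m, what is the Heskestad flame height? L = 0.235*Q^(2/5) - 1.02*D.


Q^(2/5) = 26.756
0.235 * Q^(2/5) = 6.2877
1.02 * D = 2.6806
L = 3.6071 m

3.6071 m


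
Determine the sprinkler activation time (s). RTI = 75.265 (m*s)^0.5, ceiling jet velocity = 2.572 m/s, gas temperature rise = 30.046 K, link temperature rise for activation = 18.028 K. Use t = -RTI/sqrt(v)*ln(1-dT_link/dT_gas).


dT_link/dT_gas = 0.60001
ln(1 - 0.60001) = -0.91632
t = -75.265 / sqrt(2.572) * -0.91632 = 43.004 s

43.004 s


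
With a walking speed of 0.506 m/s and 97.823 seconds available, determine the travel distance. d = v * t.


d = 0.506 * 97.823 = 49.498 m

49.498 m


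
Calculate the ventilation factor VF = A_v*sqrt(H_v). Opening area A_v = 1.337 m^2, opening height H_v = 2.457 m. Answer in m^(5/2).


sqrt(H_v) = 1.5675
VF = 1.337 * 1.5675 = 2.0957 m^(5/2)

2.0957 m^(5/2)


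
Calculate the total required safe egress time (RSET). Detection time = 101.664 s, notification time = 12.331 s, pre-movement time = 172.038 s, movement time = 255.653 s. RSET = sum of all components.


Total = 101.664 + 12.331 + 172.038 + 255.653 = 541.686 s

541.686 s


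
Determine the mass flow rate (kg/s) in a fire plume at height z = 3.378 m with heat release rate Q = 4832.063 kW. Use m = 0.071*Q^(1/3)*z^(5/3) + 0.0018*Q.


Q^(1/3) = 16.906
z^(5/3) = 7.6050
First term = 0.071 * 16.906 * 7.6050 = 9.1286
Second term = 0.0018 * 4832.063 = 8.6977
m = 17.826 kg/s

17.826 kg/s


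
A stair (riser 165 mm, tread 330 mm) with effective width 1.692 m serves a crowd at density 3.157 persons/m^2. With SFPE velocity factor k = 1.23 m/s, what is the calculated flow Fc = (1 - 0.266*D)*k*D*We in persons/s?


1 - 0.266*D = 1 - 0.266*3.157 = 0.16024
Fs = 0.16024 * 1.23 * 3.157 = 0.62222 persons/(s*m)
Fc = 0.62222 * 1.692 = 1.0528 persons/s

1.0528 persons/s


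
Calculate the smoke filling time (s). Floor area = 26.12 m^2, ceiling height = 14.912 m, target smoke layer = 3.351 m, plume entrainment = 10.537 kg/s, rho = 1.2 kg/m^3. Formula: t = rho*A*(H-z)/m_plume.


H - z = 11.561 m
t = 1.2 * 26.12 * 11.561 / 10.537 = 34.390 s

34.390 s


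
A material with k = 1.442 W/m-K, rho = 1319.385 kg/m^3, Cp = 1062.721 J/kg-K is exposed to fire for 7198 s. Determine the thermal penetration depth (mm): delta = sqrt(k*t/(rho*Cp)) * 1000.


alpha = 1.442 / (1319.385 * 1062.721) = 1.0284e-06 m^2/s
alpha * t = 0.0074026
delta = sqrt(0.0074026) * 1000 = 86.039 mm

86.039 mm


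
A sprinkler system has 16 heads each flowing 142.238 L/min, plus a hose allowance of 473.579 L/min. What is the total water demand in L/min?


Sprinkler demand = 16 * 142.238 = 2275.808 L/min
Total = 2275.808 + 473.579 = 2749.387 L/min

2749.387 L/min


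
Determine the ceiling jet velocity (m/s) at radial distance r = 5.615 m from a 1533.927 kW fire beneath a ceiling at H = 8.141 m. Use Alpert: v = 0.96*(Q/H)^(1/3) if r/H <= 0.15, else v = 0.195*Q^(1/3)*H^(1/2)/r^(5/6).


r/H = 5.615 / 8.141 = 0.68972
r/H > 0.15, so v = 0.195*Q^(1/3)*H^(1/2)/r^(5/6)
Q^(1/3) = 11.533
H^(1/2) = 2.8532
r^(5/6) = 4.2117
v = 0.195 * 11.533 * 2.8532 / 4.2117 = 1.5235 m/s

1.5235 m/s


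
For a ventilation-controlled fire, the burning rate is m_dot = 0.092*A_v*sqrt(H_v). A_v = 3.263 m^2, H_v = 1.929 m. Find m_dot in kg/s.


sqrt(H_v) = 1.3889
m_dot = 0.092 * 3.263 * 1.3889 = 0.41694 kg/s

0.41694 kg/s


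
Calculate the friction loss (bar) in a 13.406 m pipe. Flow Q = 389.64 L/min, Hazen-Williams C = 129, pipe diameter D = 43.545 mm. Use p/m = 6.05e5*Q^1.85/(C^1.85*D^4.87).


Q^1.85 = 62048
C^1.85 = 8027.7
D^4.87 = 9.5858e+07
p/m = 0.048782 bar/m
p_total = 0.048782 * 13.406 = 0.65398 bar

0.65398 bar


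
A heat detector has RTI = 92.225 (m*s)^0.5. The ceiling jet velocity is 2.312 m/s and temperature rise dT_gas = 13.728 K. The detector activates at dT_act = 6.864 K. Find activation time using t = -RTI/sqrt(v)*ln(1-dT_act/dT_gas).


dT_act/dT_gas = 0.5
ln(1 - 0.5) = -0.69315
t = -92.225 / sqrt(2.312) * -0.69315 = 42.042 s

42.042 s


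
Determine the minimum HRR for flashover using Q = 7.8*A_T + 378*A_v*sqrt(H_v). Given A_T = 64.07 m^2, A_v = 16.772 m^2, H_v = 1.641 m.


7.8*A_T = 499.746
sqrt(H_v) = 1.2810
378*A_v*sqrt(H_v) = 8121.4
Q = 499.746 + 8121.4 = 8621.1 kW

8621.1 kW


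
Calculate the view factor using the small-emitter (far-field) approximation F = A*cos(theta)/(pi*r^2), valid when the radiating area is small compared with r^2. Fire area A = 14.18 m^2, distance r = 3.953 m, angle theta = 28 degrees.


cos(28 deg) = 0.88295
pi*r^2 = 49.091
F = 14.18 * 0.88295 / 49.091 = 0.25504

0.25504


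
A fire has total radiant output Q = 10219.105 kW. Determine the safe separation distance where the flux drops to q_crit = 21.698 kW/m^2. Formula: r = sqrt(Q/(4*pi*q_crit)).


4*pi*q_crit = 272.67
Q/(4*pi*q_crit) = 37.479
r = sqrt(37.479) = 6.1220 m

6.1220 m


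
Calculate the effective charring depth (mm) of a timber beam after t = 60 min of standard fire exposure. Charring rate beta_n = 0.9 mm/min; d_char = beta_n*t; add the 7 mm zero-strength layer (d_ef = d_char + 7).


d_char = 0.9 * 60 = 54 mm
d_ef = 54 + 1.0*7 = 61 mm

61 mm


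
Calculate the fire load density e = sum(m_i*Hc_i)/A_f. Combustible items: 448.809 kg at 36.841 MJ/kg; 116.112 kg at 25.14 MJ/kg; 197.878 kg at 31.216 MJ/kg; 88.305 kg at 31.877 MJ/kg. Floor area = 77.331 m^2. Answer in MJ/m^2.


Total energy = 448.809*36.841 + 116.112*25.14 + 197.878*31.216 + 88.305*31.877
= 16534.57 + 2919.056 + 6176.960 + 2814.898
= 28445.49 MJ
e = 28445.49 / 77.331 = 367.84 MJ/m^2

367.84 MJ/m^2


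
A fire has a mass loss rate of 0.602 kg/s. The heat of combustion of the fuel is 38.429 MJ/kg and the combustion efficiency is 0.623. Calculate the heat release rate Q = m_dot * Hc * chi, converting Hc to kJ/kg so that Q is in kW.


Hc = 38.429 MJ/kg = 38.429 * 1000 kJ/kg = 38429 kJ/kg
Q = 0.602 kg/s * 38429 kJ/kg * 0.623 = 14413 kW

14413 kW


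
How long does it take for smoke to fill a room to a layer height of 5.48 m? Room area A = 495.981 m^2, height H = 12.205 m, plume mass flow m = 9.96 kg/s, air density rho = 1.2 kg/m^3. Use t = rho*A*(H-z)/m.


H - z = 6.725 m
t = 1.2 * 495.981 * 6.725 / 9.96 = 401.86 s

401.86 s


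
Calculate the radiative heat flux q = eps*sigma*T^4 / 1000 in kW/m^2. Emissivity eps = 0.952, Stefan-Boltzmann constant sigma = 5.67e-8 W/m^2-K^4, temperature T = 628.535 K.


T^4 = 1.5607e+11
q = 0.952 * 5.67e-8 * 1.5607e+11 / 1000 = 8.4244 kW/m^2

8.4244 kW/m^2


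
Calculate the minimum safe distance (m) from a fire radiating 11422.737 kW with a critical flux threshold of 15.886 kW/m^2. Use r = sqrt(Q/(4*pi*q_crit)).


4*pi*q_crit = 199.63
Q/(4*pi*q_crit) = 57.220
r = sqrt(57.220) = 7.5644 m

7.5644 m


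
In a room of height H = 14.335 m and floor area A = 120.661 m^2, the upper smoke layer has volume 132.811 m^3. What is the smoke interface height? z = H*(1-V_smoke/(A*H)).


V/(A*H) = 0.076784
1 - 0.076784 = 0.92322
z = 14.335 * 0.92322 = 13.234 m

13.234 m


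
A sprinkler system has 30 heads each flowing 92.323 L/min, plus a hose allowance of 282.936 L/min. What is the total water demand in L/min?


Sprinkler demand = 30 * 92.323 = 2769.69 L/min
Total = 2769.69 + 282.936 = 3052.626 L/min

3052.626 L/min


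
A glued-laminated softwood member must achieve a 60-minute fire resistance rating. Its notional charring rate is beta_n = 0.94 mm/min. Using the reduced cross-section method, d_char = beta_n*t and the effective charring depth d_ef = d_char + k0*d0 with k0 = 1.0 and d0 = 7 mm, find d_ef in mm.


d_char = 0.94 * 60 = 56.4 mm
d_ef = 56.4 + 1.0*7 = 63.4 mm

63.4 mm


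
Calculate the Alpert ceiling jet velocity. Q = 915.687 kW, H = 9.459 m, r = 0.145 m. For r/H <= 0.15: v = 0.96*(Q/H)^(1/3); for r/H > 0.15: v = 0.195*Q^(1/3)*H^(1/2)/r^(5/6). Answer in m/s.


r/H = 0.145 / 9.459 = 0.015329
r/H <= 0.15, so v = 0.96*(Q/H)^(1/3)
Q/H = 96.806
(Q/H)^(1/3) = 4.5916
v = 0.96 * 4.5916 = 4.4080 m/s

4.4080 m/s


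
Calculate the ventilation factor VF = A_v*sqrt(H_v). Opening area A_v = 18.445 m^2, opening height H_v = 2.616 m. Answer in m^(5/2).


sqrt(H_v) = 1.6174
VF = 18.445 * 1.6174 = 29.833 m^(5/2)

29.833 m^(5/2)


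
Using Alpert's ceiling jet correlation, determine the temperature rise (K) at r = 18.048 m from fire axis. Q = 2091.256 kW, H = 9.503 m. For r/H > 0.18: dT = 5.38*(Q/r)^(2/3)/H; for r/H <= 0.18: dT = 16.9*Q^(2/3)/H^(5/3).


r/H = 18.048 / 9.503 = 1.8992
r/H > 0.18, so dT = 5.38*(Q/r)^(2/3)/H
Q/r = 115.87
(Q/r)^(2/3) = 23.768
dT = 5.38 * 23.768 / 9.503 = 13.456 K

13.456 K


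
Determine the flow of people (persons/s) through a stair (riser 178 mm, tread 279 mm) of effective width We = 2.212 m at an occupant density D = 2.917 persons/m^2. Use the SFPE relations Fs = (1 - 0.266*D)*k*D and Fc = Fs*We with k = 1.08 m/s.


1 - 0.266*D = 1 - 0.266*2.917 = 0.22408
Fs = 0.22408 * 1.08 * 2.917 = 0.70593 persons/(s*m)
Fc = 0.70593 * 2.212 = 1.5615 persons/s

1.5615 persons/s


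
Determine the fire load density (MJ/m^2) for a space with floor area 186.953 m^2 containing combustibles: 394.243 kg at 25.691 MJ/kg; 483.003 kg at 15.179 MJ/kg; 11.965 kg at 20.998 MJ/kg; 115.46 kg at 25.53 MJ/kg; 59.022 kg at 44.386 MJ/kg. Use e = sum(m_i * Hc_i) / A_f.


Total energy = 394.243*25.691 + 483.003*15.179 + 11.965*20.998 + 115.46*25.53 + 59.022*44.386
= 10128.50 + 7331.503 + 251.2411 + 2947.694 + 2619.750
= 23278.68 MJ
e = 23278.68 / 186.953 = 124.52 MJ/m^2

124.52 MJ/m^2


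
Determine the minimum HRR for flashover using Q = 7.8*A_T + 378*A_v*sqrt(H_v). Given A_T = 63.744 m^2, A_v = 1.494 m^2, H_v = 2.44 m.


7.8*A_T = 497.20
sqrt(H_v) = 1.5620
378*A_v*sqrt(H_v) = 882.14
Q = 497.20 + 882.14 = 1379.3 kW

1379.3 kW


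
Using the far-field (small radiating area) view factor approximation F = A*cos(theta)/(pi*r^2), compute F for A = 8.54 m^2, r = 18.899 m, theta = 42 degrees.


cos(42 deg) = 0.74314
pi*r^2 = 1122.1
F = 8.54 * 0.74314 / 1122.1 = 0.0056559

0.0056559


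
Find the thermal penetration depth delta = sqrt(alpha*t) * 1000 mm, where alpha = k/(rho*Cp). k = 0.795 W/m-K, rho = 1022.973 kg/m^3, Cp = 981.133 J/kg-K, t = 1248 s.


alpha = 0.795 / (1022.973 * 981.133) = 7.9209e-07 m^2/s
alpha * t = 0.00098853
delta = sqrt(0.00098853) * 1000 = 31.441 mm

31.441 mm


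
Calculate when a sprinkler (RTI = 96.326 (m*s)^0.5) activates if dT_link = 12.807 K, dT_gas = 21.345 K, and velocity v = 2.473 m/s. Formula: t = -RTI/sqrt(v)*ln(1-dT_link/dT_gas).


dT_link/dT_gas = 0.6
ln(1 - 0.6) = -0.91629
t = -96.326 / sqrt(2.473) * -0.91629 = 56.126 s

56.126 s


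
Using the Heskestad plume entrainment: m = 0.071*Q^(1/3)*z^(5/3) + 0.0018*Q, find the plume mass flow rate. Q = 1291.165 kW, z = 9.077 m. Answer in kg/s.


Q^(1/3) = 10.889
z^(5/3) = 39.498
First term = 0.071 * 10.889 * 39.498 = 30.537
Second term = 0.0018 * 1291.165 = 2.3241
m = 32.861 kg/s

32.861 kg/s


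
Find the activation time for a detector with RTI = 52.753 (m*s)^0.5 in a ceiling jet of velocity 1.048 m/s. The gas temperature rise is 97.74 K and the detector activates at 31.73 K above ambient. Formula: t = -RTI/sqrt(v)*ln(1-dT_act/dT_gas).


dT_act/dT_gas = 0.32464
ln(1 - 0.32464) = -0.39250
t = -52.753 / sqrt(1.048) * -0.39250 = 20.226 s

20.226 s


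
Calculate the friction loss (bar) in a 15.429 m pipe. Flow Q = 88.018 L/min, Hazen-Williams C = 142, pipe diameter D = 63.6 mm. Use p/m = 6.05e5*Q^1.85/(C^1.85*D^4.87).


Q^1.85 = 3957.8
C^1.85 = 9588.1
D^4.87 = 6.0651e+08
p/m = 0.00041176 bar/m
p_total = 0.00041176 * 15.429 = 0.0063530 bar

0.0063530 bar


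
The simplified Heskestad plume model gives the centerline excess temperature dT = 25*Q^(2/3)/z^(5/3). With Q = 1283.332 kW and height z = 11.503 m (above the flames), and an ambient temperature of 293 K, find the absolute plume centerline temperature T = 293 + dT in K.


Q^(2/3) = 118.09
z^(5/3) = 58.616
dT = 25 * 118.09 / 58.616 = 50.367 K
T = 293 + 50.367 = 343.37 K

343.37 K


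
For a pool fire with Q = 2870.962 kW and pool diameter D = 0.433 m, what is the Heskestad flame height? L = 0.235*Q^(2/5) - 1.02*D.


Q^(2/5) = 24.166
0.235 * Q^(2/5) = 5.6791
1.02 * D = 0.44166
L = 5.2374 m

5.2374 m


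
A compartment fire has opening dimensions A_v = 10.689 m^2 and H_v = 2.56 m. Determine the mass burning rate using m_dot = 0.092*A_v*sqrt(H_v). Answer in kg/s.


sqrt(H_v) = 1.6
m_dot = 0.092 * 10.689 * 1.6 = 1.5734 kg/s

1.5734 kg/s


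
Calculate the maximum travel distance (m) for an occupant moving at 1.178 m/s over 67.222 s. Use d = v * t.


d = 1.178 * 67.222 = 79.188 m

79.188 m


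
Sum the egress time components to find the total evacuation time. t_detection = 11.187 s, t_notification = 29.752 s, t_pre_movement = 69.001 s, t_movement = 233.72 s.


Total = 11.187 + 29.752 + 69.001 + 233.72 = 343.66 s

343.66 s


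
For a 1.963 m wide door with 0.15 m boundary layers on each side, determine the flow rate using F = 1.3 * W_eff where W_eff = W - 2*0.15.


W_eff = 1.963 - 0.30 = 1.663 m
F = 1.3 * 1.663 = 2.1619 persons/s

2.1619 persons/s


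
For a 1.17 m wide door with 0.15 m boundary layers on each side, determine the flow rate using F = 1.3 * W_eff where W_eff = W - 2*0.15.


W_eff = 1.17 - 0.30 = 0.87 m
F = 1.3 * 0.87 = 1.131 persons/s

1.131 persons/s


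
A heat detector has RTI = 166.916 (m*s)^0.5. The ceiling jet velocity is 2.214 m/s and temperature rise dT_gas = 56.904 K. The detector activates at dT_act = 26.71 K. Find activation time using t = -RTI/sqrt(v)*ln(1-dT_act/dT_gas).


dT_act/dT_gas = 0.46939
ln(1 - 0.46939) = -0.63372
t = -166.916 / sqrt(2.214) * -0.63372 = 71.090 s

71.090 s


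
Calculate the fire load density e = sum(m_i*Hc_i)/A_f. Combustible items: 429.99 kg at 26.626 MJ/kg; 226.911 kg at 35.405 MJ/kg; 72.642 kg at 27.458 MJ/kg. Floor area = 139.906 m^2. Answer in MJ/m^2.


Total energy = 429.99*26.626 + 226.911*35.405 + 72.642*27.458
= 11448.91 + 8033.784 + 1994.604
= 21477.30 MJ
e = 21477.30 / 139.906 = 153.51 MJ/m^2

153.51 MJ/m^2


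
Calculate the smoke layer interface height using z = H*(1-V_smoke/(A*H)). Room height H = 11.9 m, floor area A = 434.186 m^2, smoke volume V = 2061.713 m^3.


V/(A*H) = 0.39903
1 - 0.39903 = 0.60097
z = 11.9 * 0.60097 = 7.1515 m

7.1515 m


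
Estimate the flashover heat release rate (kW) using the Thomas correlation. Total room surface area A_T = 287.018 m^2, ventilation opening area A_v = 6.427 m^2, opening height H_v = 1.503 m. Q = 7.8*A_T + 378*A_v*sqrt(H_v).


7.8*A_T = 2238.7
sqrt(H_v) = 1.2260
378*A_v*sqrt(H_v) = 2978.4
Q = 2238.7 + 2978.4 = 5217.1 kW

5217.1 kW


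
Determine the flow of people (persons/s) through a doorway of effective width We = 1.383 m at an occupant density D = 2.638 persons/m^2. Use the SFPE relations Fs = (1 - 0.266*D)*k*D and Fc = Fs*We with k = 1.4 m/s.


1 - 0.266*D = 1 - 0.266*2.638 = 0.29829
Fs = 0.29829 * 1.4 * 2.638 = 1.1017 persons/(s*m)
Fc = 1.1017 * 1.383 = 1.5236 persons/s

1.5236 persons/s


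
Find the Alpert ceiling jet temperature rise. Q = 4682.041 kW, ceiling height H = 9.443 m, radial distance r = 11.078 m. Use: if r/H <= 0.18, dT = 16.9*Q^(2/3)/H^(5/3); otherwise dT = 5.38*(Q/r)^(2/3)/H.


r/H = 11.078 / 9.443 = 1.1731
r/H > 0.18, so dT = 5.38*(Q/r)^(2/3)/H
Q/r = 422.64
(Q/r)^(2/3) = 56.318
dT = 5.38 * 56.318 / 9.443 = 32.086 K

32.086 K


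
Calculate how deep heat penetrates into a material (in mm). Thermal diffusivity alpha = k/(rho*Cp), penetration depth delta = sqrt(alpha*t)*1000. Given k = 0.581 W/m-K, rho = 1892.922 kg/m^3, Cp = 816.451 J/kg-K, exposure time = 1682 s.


alpha = 0.581 / (1892.922 * 816.451) = 3.7594e-07 m^2/s
alpha * t = 0.00063232
delta = sqrt(0.00063232) * 1000 = 25.146 mm

25.146 mm


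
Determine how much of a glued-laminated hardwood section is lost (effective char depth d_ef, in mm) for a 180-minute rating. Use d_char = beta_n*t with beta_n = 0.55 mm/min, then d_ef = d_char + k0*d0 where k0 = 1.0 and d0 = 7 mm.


d_char = 0.55 * 180 = 99 mm
d_ef = 99 + 1.0*7 = 106 mm

106 mm


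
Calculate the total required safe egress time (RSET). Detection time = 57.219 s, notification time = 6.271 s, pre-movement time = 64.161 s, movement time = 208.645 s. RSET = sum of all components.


Total = 57.219 + 6.271 + 64.161 + 208.645 = 336.296 s

336.296 s


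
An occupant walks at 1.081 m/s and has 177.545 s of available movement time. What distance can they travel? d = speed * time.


d = 1.081 * 177.545 = 191.93 m

191.93 m


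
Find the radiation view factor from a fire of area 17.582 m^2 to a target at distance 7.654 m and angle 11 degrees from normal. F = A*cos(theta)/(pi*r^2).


cos(11 deg) = 0.98163
pi*r^2 = 184.05
F = 17.582 * 0.98163 / 184.05 = 0.093775

0.093775


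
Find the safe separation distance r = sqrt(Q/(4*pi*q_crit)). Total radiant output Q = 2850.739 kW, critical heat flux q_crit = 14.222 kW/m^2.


4*pi*q_crit = 178.72
Q/(4*pi*q_crit) = 15.951
r = sqrt(15.951) = 3.9939 m

3.9939 m


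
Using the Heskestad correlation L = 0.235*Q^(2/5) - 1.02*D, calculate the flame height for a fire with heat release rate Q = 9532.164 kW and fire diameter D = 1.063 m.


Q^(2/5) = 39.055
0.235 * Q^(2/5) = 9.1779
1.02 * D = 1.0843
L = 8.0937 m

8.0937 m


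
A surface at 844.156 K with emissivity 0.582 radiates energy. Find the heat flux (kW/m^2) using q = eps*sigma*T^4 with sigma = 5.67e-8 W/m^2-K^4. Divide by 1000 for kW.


T^4 = 5.0780e+11
q = 0.582 * 5.67e-8 * 5.0780e+11 / 1000 = 16.757 kW/m^2

16.757 kW/m^2


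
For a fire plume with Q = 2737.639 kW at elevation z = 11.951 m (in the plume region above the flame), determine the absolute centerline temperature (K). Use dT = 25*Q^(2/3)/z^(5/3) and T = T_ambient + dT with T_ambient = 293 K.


Q^(2/3) = 195.70
z^(5/3) = 62.470
dT = 25 * 195.70 / 62.470 = 78.316 K
T = 293 + 78.316 = 371.32 K

371.32 K


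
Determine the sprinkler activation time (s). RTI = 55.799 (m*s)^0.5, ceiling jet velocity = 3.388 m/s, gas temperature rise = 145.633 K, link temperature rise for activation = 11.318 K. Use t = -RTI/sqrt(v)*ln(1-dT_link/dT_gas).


dT_link/dT_gas = 0.077716
ln(1 - 0.077716) = -0.080902
t = -55.799 / sqrt(3.388) * -0.080902 = 2.4525 s

2.4525 s


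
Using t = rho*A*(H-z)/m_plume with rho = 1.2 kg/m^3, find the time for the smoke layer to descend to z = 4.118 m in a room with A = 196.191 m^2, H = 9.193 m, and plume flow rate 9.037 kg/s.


H - z = 5.075 m
t = 1.2 * 196.191 * 5.075 / 9.037 = 132.21 s

132.21 s


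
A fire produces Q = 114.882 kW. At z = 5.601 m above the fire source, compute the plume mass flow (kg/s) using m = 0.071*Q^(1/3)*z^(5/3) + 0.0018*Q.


Q^(1/3) = 4.8613
z^(5/3) = 17.665
First term = 0.071 * 4.8613 * 17.665 = 6.0970
Second term = 0.0018 * 114.882 = 0.20679
m = 6.3038 kg/s

6.3038 kg/s


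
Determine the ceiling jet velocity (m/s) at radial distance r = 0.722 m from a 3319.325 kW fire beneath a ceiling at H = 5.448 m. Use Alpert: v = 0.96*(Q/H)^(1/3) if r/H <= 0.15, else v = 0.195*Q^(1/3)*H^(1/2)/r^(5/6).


r/H = 0.722 / 5.448 = 0.13253
r/H <= 0.15, so v = 0.96*(Q/H)^(1/3)
Q/H = 609.27
(Q/H)^(1/3) = 8.4776
v = 0.96 * 8.4776 = 8.1385 m/s

8.1385 m/s


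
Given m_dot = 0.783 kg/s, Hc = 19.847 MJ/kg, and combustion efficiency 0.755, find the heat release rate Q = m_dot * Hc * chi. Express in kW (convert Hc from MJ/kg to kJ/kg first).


Hc = 19.847 MJ/kg = 19.847 * 1000 kJ/kg = 19847 kJ/kg
Q = 0.783 kg/s * 19847 kJ/kg * 0.755 = 11733 kW

11733 kW


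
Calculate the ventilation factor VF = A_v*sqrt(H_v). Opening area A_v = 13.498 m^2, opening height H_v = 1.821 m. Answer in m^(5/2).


sqrt(H_v) = 1.3494
VF = 13.498 * 1.3494 = 18.215 m^(5/2)

18.215 m^(5/2)


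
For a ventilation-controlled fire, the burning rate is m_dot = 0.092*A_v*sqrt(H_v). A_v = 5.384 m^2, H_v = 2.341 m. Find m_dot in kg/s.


sqrt(H_v) = 1.5300
m_dot = 0.092 * 5.384 * 1.5300 = 0.75787 kg/s

0.75787 kg/s


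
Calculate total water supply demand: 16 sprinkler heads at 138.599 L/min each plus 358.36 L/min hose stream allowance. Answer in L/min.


Sprinkler demand = 16 * 138.599 = 2217.584 L/min
Total = 2217.584 + 358.36 = 2575.944 L/min

2575.944 L/min


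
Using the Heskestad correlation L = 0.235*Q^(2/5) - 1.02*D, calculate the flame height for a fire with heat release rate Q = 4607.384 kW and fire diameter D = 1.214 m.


Q^(2/5) = 29.200
0.235 * Q^(2/5) = 6.8620
1.02 * D = 1.2383
L = 5.6237 m

5.6237 m


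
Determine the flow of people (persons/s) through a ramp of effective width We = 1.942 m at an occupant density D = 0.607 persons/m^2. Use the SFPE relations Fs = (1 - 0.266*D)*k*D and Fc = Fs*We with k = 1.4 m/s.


1 - 0.266*D = 1 - 0.266*0.607 = 0.83854
Fs = 0.83854 * 1.4 * 0.607 = 0.71259 persons/(s*m)
Fc = 0.71259 * 1.942 = 1.3838 persons/s

1.3838 persons/s


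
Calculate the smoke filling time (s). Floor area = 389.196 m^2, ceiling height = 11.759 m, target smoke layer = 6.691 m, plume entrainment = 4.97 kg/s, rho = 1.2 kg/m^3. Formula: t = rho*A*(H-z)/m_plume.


H - z = 5.068 m
t = 1.2 * 389.196 * 5.068 / 4.97 = 476.24 s

476.24 s


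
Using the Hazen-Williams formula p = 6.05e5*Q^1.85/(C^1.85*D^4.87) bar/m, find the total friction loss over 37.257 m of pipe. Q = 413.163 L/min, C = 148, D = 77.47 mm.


Q^1.85 = 69155
C^1.85 = 10351
D^4.87 = 1.5852e+09
p/m = 0.0025499 bar/m
p_total = 0.0025499 * 37.257 = 0.095000 bar

0.095000 bar


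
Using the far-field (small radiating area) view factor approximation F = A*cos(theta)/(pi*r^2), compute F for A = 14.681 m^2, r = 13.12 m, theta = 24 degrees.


cos(24 deg) = 0.91355
pi*r^2 = 540.78
F = 14.681 * 0.91355 / 540.78 = 0.024801

0.024801


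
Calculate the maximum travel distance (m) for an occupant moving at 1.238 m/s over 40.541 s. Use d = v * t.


d = 1.238 * 40.541 = 50.190 m

50.190 m


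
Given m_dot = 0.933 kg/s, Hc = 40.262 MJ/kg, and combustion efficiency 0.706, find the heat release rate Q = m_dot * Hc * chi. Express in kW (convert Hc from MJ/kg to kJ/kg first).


Hc = 40.262 MJ/kg = 40.262 * 1000 kJ/kg = 40262 kJ/kg
Q = 0.933 kg/s * 40262 kJ/kg * 0.706 = 26520 kW

26520 kW


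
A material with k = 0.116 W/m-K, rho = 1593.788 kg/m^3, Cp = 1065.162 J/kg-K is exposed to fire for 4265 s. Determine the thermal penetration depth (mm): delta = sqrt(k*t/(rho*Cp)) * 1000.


alpha = 0.116 / (1593.788 * 1065.162) = 6.8330e-08 m^2/s
alpha * t = 0.00029143
delta = sqrt(0.00029143) * 1000 = 17.071 mm

17.071 mm


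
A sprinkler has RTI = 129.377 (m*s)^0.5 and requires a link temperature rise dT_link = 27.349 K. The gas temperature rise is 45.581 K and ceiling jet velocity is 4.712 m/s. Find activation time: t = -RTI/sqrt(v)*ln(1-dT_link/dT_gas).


dT_link/dT_gas = 0.60001
ln(1 - 0.60001) = -0.91631
t = -129.377 / sqrt(4.712) * -0.91631 = 54.613 s

54.613 s


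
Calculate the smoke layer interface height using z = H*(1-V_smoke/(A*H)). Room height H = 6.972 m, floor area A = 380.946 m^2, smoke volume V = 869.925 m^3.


V/(A*H) = 0.32754
1 - 0.32754 = 0.67246
z = 6.972 * 0.67246 = 4.6884 m

4.6884 m


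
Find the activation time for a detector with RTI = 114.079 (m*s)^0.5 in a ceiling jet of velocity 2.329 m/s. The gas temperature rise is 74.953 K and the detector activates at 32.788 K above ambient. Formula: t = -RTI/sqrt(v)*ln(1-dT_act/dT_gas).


dT_act/dT_gas = 0.43745
ln(1 - 0.43745) = -0.57527
t = -114.079 / sqrt(2.329) * -0.57527 = 43.002 s

43.002 s


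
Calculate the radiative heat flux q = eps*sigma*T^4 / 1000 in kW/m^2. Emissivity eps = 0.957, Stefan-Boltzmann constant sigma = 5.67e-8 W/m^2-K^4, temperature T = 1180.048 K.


T^4 = 1.9391e+12
q = 0.957 * 5.67e-8 * 1.9391e+12 / 1000 = 105.22 kW/m^2

105.22 kW/m^2


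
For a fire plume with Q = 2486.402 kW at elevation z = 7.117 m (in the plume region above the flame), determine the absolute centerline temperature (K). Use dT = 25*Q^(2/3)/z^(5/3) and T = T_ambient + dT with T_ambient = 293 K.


Q^(2/3) = 183.53
z^(5/3) = 26.333
dT = 25 * 183.53 / 26.333 = 174.24 K
T = 293 + 174.24 = 467.24 K

467.24 K


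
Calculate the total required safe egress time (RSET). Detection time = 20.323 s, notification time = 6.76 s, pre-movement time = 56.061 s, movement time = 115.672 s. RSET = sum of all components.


Total = 20.323 + 6.76 + 56.061 + 115.672 = 198.816 s

198.816 s


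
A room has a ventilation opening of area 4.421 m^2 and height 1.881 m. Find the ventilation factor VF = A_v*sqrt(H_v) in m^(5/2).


sqrt(H_v) = 1.3715
VF = 4.421 * 1.3715 = 6.0634 m^(5/2)

6.0634 m^(5/2)


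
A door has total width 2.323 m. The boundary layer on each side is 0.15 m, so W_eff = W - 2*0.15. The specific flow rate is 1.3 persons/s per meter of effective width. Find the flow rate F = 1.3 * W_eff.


W_eff = 2.323 - 0.30 = 2.023 m
F = 1.3 * 2.023 = 2.6299 persons/s

2.6299 persons/s


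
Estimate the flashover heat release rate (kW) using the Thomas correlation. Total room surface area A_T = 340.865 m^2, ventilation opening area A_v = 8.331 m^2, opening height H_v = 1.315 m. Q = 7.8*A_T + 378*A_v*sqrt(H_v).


7.8*A_T = 2658.747
sqrt(H_v) = 1.1467
378*A_v*sqrt(H_v) = 3611.2
Q = 2658.747 + 3611.2 = 6269.9 kW

6269.9 kW


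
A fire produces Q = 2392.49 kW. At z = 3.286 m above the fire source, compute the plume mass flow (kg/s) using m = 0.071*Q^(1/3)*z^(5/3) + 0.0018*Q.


Q^(1/3) = 13.375
z^(5/3) = 7.2629
First term = 0.071 * 13.375 * 7.2629 = 6.8969
Second term = 0.0018 * 2392.49 = 4.3065
m = 11.203 kg/s

11.203 kg/s


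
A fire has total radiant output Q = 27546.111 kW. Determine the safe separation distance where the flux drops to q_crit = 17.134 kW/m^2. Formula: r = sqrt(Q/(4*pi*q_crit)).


4*pi*q_crit = 215.31
Q/(4*pi*q_crit) = 127.94
r = sqrt(127.94) = 11.311 m

11.311 m


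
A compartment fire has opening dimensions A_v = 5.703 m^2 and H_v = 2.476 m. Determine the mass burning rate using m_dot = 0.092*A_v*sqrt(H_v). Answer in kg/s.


sqrt(H_v) = 1.5735
m_dot = 0.092 * 5.703 * 1.5735 = 0.82559 kg/s

0.82559 kg/s


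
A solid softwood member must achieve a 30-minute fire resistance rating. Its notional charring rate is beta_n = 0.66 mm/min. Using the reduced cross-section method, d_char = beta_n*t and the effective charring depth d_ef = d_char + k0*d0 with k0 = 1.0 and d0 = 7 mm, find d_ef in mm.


d_char = 0.66 * 30 = 19.8 mm
d_ef = 19.8 + 1.0*7 = 26.8 mm

26.8 mm


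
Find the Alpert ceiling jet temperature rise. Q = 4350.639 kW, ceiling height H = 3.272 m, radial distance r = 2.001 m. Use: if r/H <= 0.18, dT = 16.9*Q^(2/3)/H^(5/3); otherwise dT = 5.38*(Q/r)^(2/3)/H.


r/H = 2.001 / 3.272 = 0.61155
r/H > 0.18, so dT = 5.38*(Q/r)^(2/3)/H
Q/r = 2174.2
(Q/r)^(2/3) = 167.83
dT = 5.38 * 167.83 / 3.272 = 275.96 K

275.96 K


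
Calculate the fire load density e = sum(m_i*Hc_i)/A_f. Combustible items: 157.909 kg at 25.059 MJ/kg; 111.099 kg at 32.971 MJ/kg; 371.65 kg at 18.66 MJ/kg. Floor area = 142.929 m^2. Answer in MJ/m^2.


Total energy = 157.909*25.059 + 111.099*32.971 + 371.65*18.66
= 3957.042 + 3663.045 + 6934.989
= 14555.08 MJ
e = 14555.08 / 142.929 = 101.83 MJ/m^2

101.83 MJ/m^2


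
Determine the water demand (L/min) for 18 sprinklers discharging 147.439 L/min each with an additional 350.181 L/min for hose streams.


Sprinkler demand = 18 * 147.439 = 2653.902 L/min
Total = 2653.902 + 350.181 = 3004.083 L/min

3004.083 L/min


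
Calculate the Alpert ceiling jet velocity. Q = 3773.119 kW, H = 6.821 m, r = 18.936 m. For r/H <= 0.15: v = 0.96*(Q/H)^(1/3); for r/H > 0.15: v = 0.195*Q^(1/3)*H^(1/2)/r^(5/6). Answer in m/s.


r/H = 18.936 / 6.821 = 2.7761
r/H > 0.15, so v = 0.195*Q^(1/3)*H^(1/2)/r^(5/6)
Q^(1/3) = 15.568
H^(1/2) = 2.6117
r^(5/6) = 11.599
v = 0.195 * 15.568 * 2.6117 / 11.599 = 0.68357 m/s

0.68357 m/s


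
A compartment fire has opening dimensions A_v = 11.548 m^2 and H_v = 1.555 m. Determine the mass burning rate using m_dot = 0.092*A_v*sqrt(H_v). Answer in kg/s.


sqrt(H_v) = 1.2470
m_dot = 0.092 * 11.548 * 1.2470 = 1.3248 kg/s

1.3248 kg/s


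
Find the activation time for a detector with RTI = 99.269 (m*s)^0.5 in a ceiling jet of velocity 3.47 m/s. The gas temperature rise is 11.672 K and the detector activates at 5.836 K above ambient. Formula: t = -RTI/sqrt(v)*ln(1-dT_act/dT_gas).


dT_act/dT_gas = 0.5
ln(1 - 0.5) = -0.69315
t = -99.269 / sqrt(3.47) * -0.69315 = 36.938 s

36.938 s


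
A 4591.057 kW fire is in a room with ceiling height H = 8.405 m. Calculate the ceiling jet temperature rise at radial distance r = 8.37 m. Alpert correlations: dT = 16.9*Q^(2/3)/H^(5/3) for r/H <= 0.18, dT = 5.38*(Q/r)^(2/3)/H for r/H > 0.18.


r/H = 8.37 / 8.405 = 0.99584
r/H > 0.18, so dT = 5.38*(Q/r)^(2/3)/H
Q/r = 548.51
(Q/r)^(2/3) = 67.008
dT = 5.38 * 67.008 / 8.405 = 42.891 K

42.891 K


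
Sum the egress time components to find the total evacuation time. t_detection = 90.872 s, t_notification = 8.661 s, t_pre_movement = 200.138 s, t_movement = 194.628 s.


Total = 90.872 + 8.661 + 200.138 + 194.628 = 494.299 s

494.299 s


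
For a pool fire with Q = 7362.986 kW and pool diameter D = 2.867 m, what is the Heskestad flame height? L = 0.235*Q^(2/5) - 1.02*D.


Q^(2/5) = 35.223
0.235 * Q^(2/5) = 8.2773
1.02 * D = 2.9243
L = 5.3530 m

5.3530 m


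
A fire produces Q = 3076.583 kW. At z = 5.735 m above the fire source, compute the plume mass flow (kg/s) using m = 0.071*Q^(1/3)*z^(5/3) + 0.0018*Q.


Q^(1/3) = 14.544
z^(5/3) = 18.375
First term = 0.071 * 14.544 * 18.375 = 18.974
Second term = 0.0018 * 3076.583 = 5.5378
m = 24.512 kg/s

24.512 kg/s


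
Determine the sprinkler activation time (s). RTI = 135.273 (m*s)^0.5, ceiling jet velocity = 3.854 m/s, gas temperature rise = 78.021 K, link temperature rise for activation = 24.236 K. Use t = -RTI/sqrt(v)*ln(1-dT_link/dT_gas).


dT_link/dT_gas = 0.31063
ln(1 - 0.31063) = -0.37198
t = -135.273 / sqrt(3.854) * -0.37198 = 25.632 s

25.632 s
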